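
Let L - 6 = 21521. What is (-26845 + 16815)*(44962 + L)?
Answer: -666884670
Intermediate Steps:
L = 21527 (L = 6 + 21521 = 21527)
(-26845 + 16815)*(44962 + L) = (-26845 + 16815)*(44962 + 21527) = -10030*66489 = -666884670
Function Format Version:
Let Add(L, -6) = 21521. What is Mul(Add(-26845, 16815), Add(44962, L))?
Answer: -666884670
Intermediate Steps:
L = 21527 (L = Add(6, 21521) = 21527)
Mul(Add(-26845, 16815), Add(44962, L)) = Mul(Add(-26845, 16815), Add(44962, 21527)) = Mul(-10030, 66489) = -666884670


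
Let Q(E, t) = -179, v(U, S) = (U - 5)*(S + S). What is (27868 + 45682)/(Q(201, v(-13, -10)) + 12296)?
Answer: 73550/12117 ≈ 6.0700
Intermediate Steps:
v(U, S) = 2*S*(-5 + U) (v(U, S) = (-5 + U)*(2*S) = 2*S*(-5 + U))
(27868 + 45682)/(Q(201, v(-13, -10)) + 12296) = (27868 + 45682)/(-179 + 12296) = 73550/12117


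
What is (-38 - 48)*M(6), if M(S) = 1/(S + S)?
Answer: -43/6 ≈ -7.1667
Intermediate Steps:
M(S) = 1/(2*S)
(-38 - 48)*M(6) = (-38 - 48)*((1/2)/6) = -43/6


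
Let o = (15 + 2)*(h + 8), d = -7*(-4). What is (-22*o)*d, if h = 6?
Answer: -146608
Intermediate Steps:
d = 28
o = 238 (o = (15 + 2)*(6 + 8) = 17*14 = 238)
(-22*o)*d = -22*238*28 = -5236*28 = -146608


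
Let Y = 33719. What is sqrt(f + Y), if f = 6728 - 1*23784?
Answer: sqrt(16663) ≈ 129.09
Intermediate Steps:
f = -17056 (f = 6728 - 23784 = -17056)
sqrt(f + Y) = sqrt(-17056 + 33719) = sqrt(16663)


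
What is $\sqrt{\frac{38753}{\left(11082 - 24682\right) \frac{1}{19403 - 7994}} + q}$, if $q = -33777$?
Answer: $\frac{i \sqrt{30651006018}}{680} \approx 257.46 i$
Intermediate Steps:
$\sqrt{\frac{38753}{\left(11082 - 24682\right) \frac{1}{19403 - 7994}} + q} = \sqrt{\frac{38753}{\left(11082 - 24682\right) \frac{1}{19403 - 7994}} - 33777} = \sqrt{\frac{38753}{\left(-13600\right) \frac{1}{11409}} - 33777} = \sqrt{\frac{38753}{- \frac{13600}{11409}} - 33777} = \sqrt{38753 \left(- \frac{11409}{13600}\right) - 33777} = \sqrt{- \frac{442132977}{13600} - 33777} = \sqrt{- \frac{901500177}{13600}} = \frac{i \sqrt{30651006018}}{680}$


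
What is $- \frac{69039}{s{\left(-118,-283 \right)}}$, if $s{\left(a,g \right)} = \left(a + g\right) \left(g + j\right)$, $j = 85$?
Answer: $- \frac{7671}{8822} \approx -0.86953$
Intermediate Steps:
$s{\left(a,g \right)} = \left(85 + g\right) \left(a + g\right)$ ($s{\left(a,g \right)} = \left(a + g\right) \left(g + 85\right) = \left(a + g\right) \left(85 + g\right) = \left(85 + g\right) \left(a + g\right)$)
$- \frac{69039}{s{\left(-118,-283 \right)}} = - \frac{69039}{\left(-283\right)^{2} + 85 \left(-118\right) + 85 \left(-283\right) - -33394} = - \frac{69039}{80089 - 10030 - 24055 + 33394} = - \frac{69039}{79398} = \left(-69039\right) \frac{1}{79398} = - \frac{7671}{8822}$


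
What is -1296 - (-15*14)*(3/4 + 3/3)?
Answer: -1857/2 ≈ -928.50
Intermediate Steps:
-1296 - (-15*14)*(3/4 + 3/3) = -1296 - (-210)*(3*(¼) + 3*(⅓)) = -1296 - (-210)*(¾ + 1) = -1296 - (-210)*7/4 = -1296 - 1*(-735/2) = -1296 + 735/2 = -1857/2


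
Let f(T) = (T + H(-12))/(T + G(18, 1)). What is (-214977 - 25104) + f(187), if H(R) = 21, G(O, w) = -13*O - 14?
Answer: -14645149/61 ≈ -2.4008e+5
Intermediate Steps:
G(O, w) = -14 - 13*O
f(T) = (21 + T)/(-248 + T) (f(T) = (T + 21)/(T + (-14 - 13*18)) = (21 + T)/(T + (-14 - 234)) = (21 + T)/(T - 248) = (21 + T)/(-248 + T))
(-214977 - 25104) + f(187) = (-214977 - 25104) + (21 + 187)/(-248 + 187) = -240081 + 208/(-61) = -240081 - 1/61*208 = -240081 - 208/61 = -14645149/61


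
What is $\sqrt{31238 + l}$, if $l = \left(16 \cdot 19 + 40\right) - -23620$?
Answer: $\sqrt{55202} \approx 234.95$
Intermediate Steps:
$l = 23964$ ($l = \left(304 + 40\right) + 23620 = 344 + 23620 = 23964$)
$\sqrt{31238 + l} = \sqrt{31238 + 23964} = \sqrt{55202}$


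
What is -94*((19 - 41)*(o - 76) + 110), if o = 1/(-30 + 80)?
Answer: -4186666/25 ≈ -1.6747e+5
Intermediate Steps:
o = 1/50 ≈ 0.020000
-94*((19 - 41)*(o - 76) + 110) = -94*((19 - 41)*(1/50 - 76) + 110) = -94*(-22*(-3799/50) + 110) = -94*(41789/25 + 110) = -94*44539/25 = -4186666/25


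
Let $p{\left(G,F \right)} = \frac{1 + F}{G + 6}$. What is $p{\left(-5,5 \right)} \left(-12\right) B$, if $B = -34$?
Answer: $2448$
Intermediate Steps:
$p{\left(G,F \right)} = \frac{1 + F}{6 + G}$
$p{\left(-5,5 \right)} \left(-12\right) B = \frac{1 + 5}{6 - 5} \left(-12\right) \left(-34\right) = 1^{-1} \cdot 6 \left(-12\right) \left(-34\right) = 1 \cdot 6 \left(-12\right) \left(-34\right) = 6 \left(-12\right) \left(-34\right) = \left(-72\right) \left(-34\right) = 2448$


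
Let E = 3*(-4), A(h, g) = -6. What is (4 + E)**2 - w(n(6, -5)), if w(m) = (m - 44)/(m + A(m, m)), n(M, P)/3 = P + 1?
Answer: 548/9 ≈ 60.889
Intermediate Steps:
n(M, P) = 3 + 3*P (n(M, P) = 3*(P + 1) = 3*(1 + P) = 3 + 3*P)
E = -12
w(m) = (-44 + m)/(-6 + m) (w(m) = (m - 44)/(m - 6) = (-44 + m)/(-6 + m))
(4 + E)**2 - w(n(6, -5)) = (4 - 12)**2 - (-44 + (3 + 3*(-5)))/(-6 + (3 + 3*(-5))) = (-8)**2 - (-44 + (3 - 15))/(-6 + (3 - 15)) = 64 - (-44 - 12)/(-6 - 12) = 64 - (-56)/(-18) = 64 - (-1)*(-56)/18 = 64 - 1*28/9 = 64 - 28/9 = 548/9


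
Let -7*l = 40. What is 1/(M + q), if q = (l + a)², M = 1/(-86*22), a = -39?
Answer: 92708/185357299 ≈ 0.00050016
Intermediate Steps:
l = -40/7 (l = -⅐*40 = -40/7 ≈ -5.7143)
M = -1/1892 (M = 1/(-1892) = -1/1892 ≈ -0.00052854)
q = 97969/49 (q = (-40/7 - 39)² = (-313/7)² = 97969/49 ≈ 1999.4)
1/(M + q) = 1/(-1/1892 + 97969/49) = 1/(185357299/92708) = 92708/185357299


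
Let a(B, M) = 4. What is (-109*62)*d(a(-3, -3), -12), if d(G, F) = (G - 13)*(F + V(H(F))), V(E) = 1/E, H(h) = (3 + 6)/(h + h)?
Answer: -892056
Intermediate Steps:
H(h) = 9/(2*h) (H(h) = 9/((2*h)) = 9*(1/(2*h)) = 9/(2*h))
d(G, F) = 11*F*(-13 + G)/9 (d(G, F) = (G - 13)*(F + 1/(9/(2*F))) = (-13 + G)*(F + 2*F/9) = (-13 + G)*(11*F/9) = 11*F*(-13 + G)/9)
(-109*62)*d(a(-3, -3), -12) = (-109*62)*((11/9)*(-12)*(-13 + 4)) = -74338*(-12)*(-9)/9 = -6758*132 = -892056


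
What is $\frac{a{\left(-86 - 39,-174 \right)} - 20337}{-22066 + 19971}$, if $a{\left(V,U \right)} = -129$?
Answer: $\frac{20466}{2095} \approx 9.769$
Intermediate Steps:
$\frac{a{\left(-86 - 39,-174 \right)} - 20337}{-22066 + 19971} = \frac{-129 - 20337}{-22066 + 19971} = - \frac{20466}{-2095} = \left(-20466\right) \left(- \frac{1}{2095}\right) = \frac{20466}{2095}$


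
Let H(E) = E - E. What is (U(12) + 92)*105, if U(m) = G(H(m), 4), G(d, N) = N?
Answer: 10080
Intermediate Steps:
H(E) = 0
U(m) = 4
(U(12) + 92)*105 = (4 + 92)*105 = 96*105 = 10080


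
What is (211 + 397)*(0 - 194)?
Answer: -117952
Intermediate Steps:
(211 + 397)*(0 - 194) = 608*(-194) = -117952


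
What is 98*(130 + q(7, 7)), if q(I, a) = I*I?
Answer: 17542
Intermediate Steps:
q(I, a) = I²
98*(130 + q(7, 7)) = 98*(130 + 7²) = 98*(130 + 49) = 98*179 = 17542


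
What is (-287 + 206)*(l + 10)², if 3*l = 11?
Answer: -15129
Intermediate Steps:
l = 11/3 (l = (⅓)*11 = 11/3 ≈ 3.6667)
(-287 + 206)*(l + 10)² = (-287 + 206)*(11/3 + 10)² = -81*(41/3)² = -81*1681/9 = -15129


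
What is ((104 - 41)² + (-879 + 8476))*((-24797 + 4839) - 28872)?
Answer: -564767780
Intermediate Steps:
((104 - 41)² + (-879 + 8476))*((-24797 + 4839) - 28872) = (63² + 7597)*(-19958 - 28872) = (3969 + 7597)*(-48830) = 11566*(-48830) = -564767780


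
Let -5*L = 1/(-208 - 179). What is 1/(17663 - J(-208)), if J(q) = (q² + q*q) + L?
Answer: -1935/133253776 ≈ -1.4521e-5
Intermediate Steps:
L = 1/1935 (L = -1/(5*(-208 - 179)) = -⅕/(-387) = -⅕*(-1/387) = 1/1935 ≈ 0.00051680)
J(q) = 1/1935 + 2*q² (J(q) = (q² + q*q) + 1/1935 = (q² + q²) + 1/1935 = 2*q² + 1/1935 = 1/1935 + 2*q²)
1/(17663 - J(-208)) = 1/(17663 - (1/1935 + 2*(-208)²)) = 1/(17663 - (1/1935 + 2*43264)) = 1/(17663 - (1/1935 + 86528)) = 1/(17663 - 1*167431681/1935) = 1/(17663 - 167431681/1935) = 1/(-133253776/1935) = -1935/133253776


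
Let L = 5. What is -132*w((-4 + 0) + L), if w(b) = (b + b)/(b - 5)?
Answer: 66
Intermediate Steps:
w(b) = 2*b/(-5 + b) (w(b) = (2*b)/(-5 + b) = 2*b/(-5 + b))
-132*w((-4 + 0) + L) = -264*((-4 + 0) + 5)/(-5 + ((-4 + 0) + 5)) = -264*(-4 + 5)/(-5 + (-4 + 5)) = -264/(-5 + 1) = -264/(-4) = -264*(-1)/4 = -132*(-½) = 66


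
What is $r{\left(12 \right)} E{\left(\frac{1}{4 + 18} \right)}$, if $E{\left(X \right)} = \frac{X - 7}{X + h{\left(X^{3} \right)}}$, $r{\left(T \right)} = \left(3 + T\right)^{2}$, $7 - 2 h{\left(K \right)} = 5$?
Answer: $- \frac{34425}{23} \approx -1496.7$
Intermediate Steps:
$h{\left(K \right)} = 1$ ($h{\left(K \right)} = \frac{7}{2} - \frac{5}{2} = 1$)
$E{\left(X \right)} = \frac{-7 + X}{1 + X}$ ($E{\left(X \right)} = \frac{X - 7}{X + 1} = \frac{-7 + X}{1 + X}$)
$r{\left(12 \right)} E{\left(\frac{1}{4 + 18} \right)} = \left(3 + 12\right)^{2} \frac{-7 + \frac{1}{4 + 18}}{1 + \frac{1}{4 + 18}} = 15^{2} \frac{-7 + \frac{1}{22}}{1 + \frac{1}{22}} = 225 \frac{-7 + \frac{1}{22}}{1 + \frac{1}{22}} = 225 \frac{1}{\frac{23}{22}} \left(- \frac{153}{22}\right) = 225 \cdot \frac{22}{23} \left(- \frac{153}{22}\right) = 225 \left(- \frac{153}{23}\right) = - \frac{34425}{23}$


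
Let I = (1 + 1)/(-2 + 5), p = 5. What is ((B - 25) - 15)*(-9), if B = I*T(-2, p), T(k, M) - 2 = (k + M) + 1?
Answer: 324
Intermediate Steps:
T(k, M) = 3 + M + k (T(k, M) = 2 + ((k + M) + 1) = 2 + ((M + k) + 1) = 2 + (1 + M + k) = 3 + M + k)
I = ⅔ (I = 2/3 = 2*(⅓) = ⅔ ≈ 0.66667)
B = 4 (B = 2*(3 + 5 - 2)/3 = (⅔)*6 = 4)
((B - 25) - 15)*(-9) = ((4 - 25) - 15)*(-9) = (-21 - 15)*(-9) = -36*(-9) = 324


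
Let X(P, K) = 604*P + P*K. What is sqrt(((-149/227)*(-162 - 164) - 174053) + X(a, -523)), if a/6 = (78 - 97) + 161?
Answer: I*sqrt(5401631391)/227 ≈ 323.77*I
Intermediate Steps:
a = 852 (a = 6*((78 - 97) + 161) = 6*(-19 + 161) = 6*142 = 852)
X(P, K) = 604*P + K*P
sqrt(((-149/227)*(-162 - 164) - 174053) + X(a, -523)) = sqrt(((-149/227)*(-162 - 164) - 174053) + 852*(604 - 523)) = sqrt((-149*1/227*(-326) - 174053) + 852*81) = sqrt((-149/227*(-326) - 174053) + 69012) = sqrt((48574/227 - 174053) + 69012) = sqrt(-39461457/227 + 69012) = sqrt(-23795733/227) = I*sqrt(5401631391)/227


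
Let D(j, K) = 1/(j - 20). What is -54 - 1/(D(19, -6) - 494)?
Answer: -26729/495 ≈ -53.998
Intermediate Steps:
D(j, K) = 1/(-20 + j)
-54 - 1/(D(19, -6) - 494) = -54 - 1/(1/(-20 + 19) - 494) = -54 - 1/(1/(-1) - 494) = -54 - 1/(-1 - 494) = -54 - 1/(-495) = -54 - 1*(-1/495) = -54 + 1/495 = -26729/495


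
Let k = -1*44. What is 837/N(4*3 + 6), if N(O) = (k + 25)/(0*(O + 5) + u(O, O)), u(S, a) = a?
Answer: -15066/19 ≈ -792.95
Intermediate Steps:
k = -44
N(O) = -19/O (N(O) = (-44 + 25)/(0*(O + 5) + O) = -19/(0*(5 + O) + O) = -19/(0 + O) = -19/O)
837/N(4*3 + 6) = 837/((-19/(4*3 + 6))) = 837/((-19/(12 + 6))) = 837/((-19/18)) = 837/((-19*1/18)) = 837/(-19/18) = 837*(-18/19) = -15066/19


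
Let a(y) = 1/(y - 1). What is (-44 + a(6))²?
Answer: 47961/25 ≈ 1918.4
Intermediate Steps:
a(y) = 1/(-1 + y)
(-44 + a(6))² = (-44 + 1/(-1 + 6))² = (-44 + 1/5)² = (-44 + ⅕)² = (-219/5)² = 47961/25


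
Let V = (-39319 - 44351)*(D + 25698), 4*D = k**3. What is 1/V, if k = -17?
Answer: -2/4094767965 ≈ -4.8843e-10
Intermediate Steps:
D = -4913/4 (D = (1/4)*(-17)**3 = (1/4)*(-4913) = -4913/4 ≈ -1228.3)
V = -4094767965/2 (V = (-39319 - 44351)*(-4913/4 + 25698) = -83670*97879/4 = -4094767965/2 ≈ -2.0474e+9)
1/V = 1/(-4094767965/2) = -2/4094767965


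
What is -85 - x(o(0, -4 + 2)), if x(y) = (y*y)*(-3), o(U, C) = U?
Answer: -85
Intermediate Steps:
x(y) = -3*y² (x(y) = y²*(-3) = -3*y²)
-85 - x(o(0, -4 + 2)) = -85 - (-3)*0² = -85 - (-3)*0 = -85 - 1*0 = -85 + 0 = -85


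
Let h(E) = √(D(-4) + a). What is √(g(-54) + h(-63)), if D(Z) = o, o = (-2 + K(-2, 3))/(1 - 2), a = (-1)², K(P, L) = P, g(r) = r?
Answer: √(-54 + √5) ≈ 7.1947*I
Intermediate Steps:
a = 1
o = 4 (o = (-2 - 2)/(1 - 2) = -4/(-1) = -4*(-1) = 4)
D(Z) = 4
h(E) = √5 (h(E) = √(4 + 1) = √5)
√(g(-54) + h(-63)) = √(-54 + √5)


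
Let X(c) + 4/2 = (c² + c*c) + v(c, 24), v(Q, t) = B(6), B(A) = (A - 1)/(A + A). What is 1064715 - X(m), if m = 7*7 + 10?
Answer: 12693055/12 ≈ 1.0578e+6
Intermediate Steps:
B(A) = (-1 + A)/(2*A) (B(A) = (-1 + A)/((2*A)) = (-1 + A)*(1/(2*A)) = (-1 + A)/(2*A))
m = 59 (m = 49 + 10 = 59)
v(Q, t) = 5/12 (v(Q, t) = (½)*(-1 + 6)/6 = (½)*(⅙)*5 = 5/12)
X(c) = -19/12 + 2*c² (X(c) = -2 + ((c² + c*c) + 5/12) = -2 + ((c² + c²) + 5/12) = -2 + (2*c² + 5/12) = -2 + (5/12 + 2*c²) = -19/12 + 2*c²)
1064715 - X(m) = 1064715 - (-19/12 + 2*59²) = 1064715 - (-19/12 + 2*3481) = 1064715 - (-19/12 + 6962) = 1064715 - 1*83525/12 = 1064715 - 83525/12 = 12693055/12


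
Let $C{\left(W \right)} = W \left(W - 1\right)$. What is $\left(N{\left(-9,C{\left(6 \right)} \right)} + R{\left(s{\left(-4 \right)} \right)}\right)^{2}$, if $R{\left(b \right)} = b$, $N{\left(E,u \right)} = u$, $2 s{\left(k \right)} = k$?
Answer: $784$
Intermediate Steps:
$s{\left(k \right)} = \frac{k}{2}$
$C{\left(W \right)} = W \left(-1 + W\right)$
$\left(N{\left(-9,C{\left(6 \right)} \right)} + R{\left(s{\left(-4 \right)} \right)}\right)^{2} = \left(6 \left(-1 + 6\right) + \frac{1}{2} \left(-4\right)\right)^{2} = \left(6 \cdot 5 - 2\right)^{2} = \left(30 - 2\right)^{2} = 28^{2} = 784$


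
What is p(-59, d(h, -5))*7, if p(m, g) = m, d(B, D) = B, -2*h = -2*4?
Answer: -413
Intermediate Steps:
h = 4 (h = -(-1)*4 = -½*(-8) = 4)
p(-59, d(h, -5))*7 = -59*7 = -413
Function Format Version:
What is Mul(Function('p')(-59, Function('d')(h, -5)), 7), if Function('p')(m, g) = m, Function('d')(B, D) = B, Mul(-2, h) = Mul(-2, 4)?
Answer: -413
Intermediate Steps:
h = 4 (h = Mul(Rational(-1, 2), Mul(-2, 4)) = Mul(Rational(-1, 2), -8) = 4)
Mul(Function('p')(-59, Function('d')(h, -5)), 7) = Mul(-59, 7) = -413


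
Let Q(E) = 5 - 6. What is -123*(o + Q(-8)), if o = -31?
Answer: 3936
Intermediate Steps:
Q(E) = -1
-123*(o + Q(-8)) = -123*(-31 - 1) = -123*(-32) = 3936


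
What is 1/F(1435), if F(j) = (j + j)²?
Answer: 1/8236900 ≈ 1.2140e-7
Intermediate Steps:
F(j) = 4*j² (F(j) = (2*j)² = 4*j²)
1/F(1435) = 1/(4*1435²) = 1/(4*2059225) = 1/8236900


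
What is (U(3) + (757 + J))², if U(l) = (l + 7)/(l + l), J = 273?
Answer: 9579025/9 ≈ 1.0643e+6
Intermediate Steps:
U(l) = (7 + l)/(2*l) (U(l) = (7 + l)/((2*l)) = (7 + l)*(1/(2*l)) = (7 + l)/(2*l))
(U(3) + (757 + J))² = ((½)*(7 + 3)/3 + (757 + 273))² = ((½)*(⅓)*10 + 1030)² = (5/3 + 1030)² = (3095/3)² = 9579025/9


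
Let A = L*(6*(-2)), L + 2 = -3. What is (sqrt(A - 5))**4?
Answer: 3025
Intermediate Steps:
L = -5 (L = -2 - 3 = -5)
A = 60 (A = -30*(-2) = -5*(-12) = 60)
(sqrt(A - 5))**4 = (sqrt(60 - 5))**4 = (sqrt(55))**4 = 3025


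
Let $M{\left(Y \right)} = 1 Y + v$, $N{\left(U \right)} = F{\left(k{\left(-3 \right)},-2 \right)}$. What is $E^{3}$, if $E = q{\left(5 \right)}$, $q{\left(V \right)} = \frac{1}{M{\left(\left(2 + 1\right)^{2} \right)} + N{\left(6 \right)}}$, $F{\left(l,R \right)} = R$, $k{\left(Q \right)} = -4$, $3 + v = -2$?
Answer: $\frac{1}{8} \approx 0.125$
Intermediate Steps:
$v = -5$ ($v = -3 - 2 = -5$)
$N{\left(U \right)} = -2$
$M{\left(Y \right)} = -5 + Y$ ($M{\left(Y \right)} = 1 Y - 5 = Y - 5 = -5 + Y$)
$q{\left(V \right)} = \frac{1}{2}$ ($q{\left(V \right)} = \frac{1}{\left(-5 + \left(2 + 1\right)^{2}\right) - 2} = \frac{1}{\left(-5 + 3^{2}\right) - 2} = \frac{1}{\left(-5 + 9\right) - 2} = \frac{1}{4 - 2} = \frac{1}{2}$)
$E = \frac{1}{2} \approx 0.5$
$E^{3} = \left(\frac{1}{2}\right)^{3} = \frac{1}{8}$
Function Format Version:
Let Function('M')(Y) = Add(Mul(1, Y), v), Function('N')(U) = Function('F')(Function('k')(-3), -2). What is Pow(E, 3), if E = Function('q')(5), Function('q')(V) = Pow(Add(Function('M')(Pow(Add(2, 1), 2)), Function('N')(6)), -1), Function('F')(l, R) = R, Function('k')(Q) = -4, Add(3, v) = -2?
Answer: Rational(1, 8) ≈ 0.12500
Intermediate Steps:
v = -5 (v = Add(-3, -2) = -5)
Function('N')(U) = -2
Function('M')(Y) = Add(-5, Y) (Function('M')(Y) = Add(Mul(1, Y), -5) = Add(Y, -5) = Add(-5, Y))
Function('q')(V) = Rational(1, 2) (Function('q')(V) = Pow(Add(Add(-5, Pow(Add(2, 1), 2)), -2), -1) = Pow(Add(Add(-5, Pow(3, 2)), -2), -1) = Pow(Add(Add(-5, 9), -2), -1) = Pow(Add(4, -2), -1) = Pow(2, -1) = Rational(1, 2))
E = Rational(1, 2) ≈ 0.50000
Pow(E, 3) = Pow(Rational(1, 2), 3) = Rational(1, 8)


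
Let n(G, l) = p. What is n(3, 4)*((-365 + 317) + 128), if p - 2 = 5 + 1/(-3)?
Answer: 1600/3 ≈ 533.33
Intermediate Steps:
p = 20/3 (p = 2 + (5 + 1/(-3)) = 2 + (5 - ⅓) = 2 + 14/3 = 20/3 ≈ 6.6667)
n(G, l) = 20/3
n(3, 4)*((-365 + 317) + 128) = 20*((-365 + 317) + 128)/3 = 20*(-48 + 128)/3 = (20/3)*80 = 1600/3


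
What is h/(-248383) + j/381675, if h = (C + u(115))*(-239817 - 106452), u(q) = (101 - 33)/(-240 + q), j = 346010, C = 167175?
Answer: 15781595193842473/67715415375 ≈ 2.3306e+5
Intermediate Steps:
u(q) = 68/(-240 + q)
h = -7235916463083/125 (h = (167175 + 68/(-240 + 115))*(-239817 - 106452) = (167175 + 68/(-125))*(-346269) = (167175 + 68*(-1/125))*(-346269) = (167175 - 68/125)*(-346269) = (20896807/125)*(-346269) = -7235916463083/125 ≈ -5.7887e+10)
h/(-248383) + j/381675 = -7235916463083/125/(-248383) + 346010/381675 = -7235916463083/125*(-1/248383) + 346010*(1/381675) = 7235916463083/31047875 + 9886/10905 = 15781595193842473/67715415375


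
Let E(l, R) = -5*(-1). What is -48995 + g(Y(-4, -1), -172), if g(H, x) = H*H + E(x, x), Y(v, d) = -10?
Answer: -48890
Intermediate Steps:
E(l, R) = 5
g(H, x) = 5 + H² (g(H, x) = H*H + 5 = H² + 5 = 5 + H²)
-48995 + g(Y(-4, -1), -172) = -48995 + (5 + (-10)²) = -48995 + (5 + 100) = -48995 + 105 = -48890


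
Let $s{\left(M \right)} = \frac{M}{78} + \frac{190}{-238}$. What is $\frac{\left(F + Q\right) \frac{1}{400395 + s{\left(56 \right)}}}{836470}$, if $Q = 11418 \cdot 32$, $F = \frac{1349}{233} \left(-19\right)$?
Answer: $\frac{394981480257}{362164950008073220} \approx 1.0906 \cdot 10^{-6}$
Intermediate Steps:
$F = - \frac{25631}{233}$ ($F = 1349 \cdot \frac{1}{233} \left(-19\right) = \frac{1349}{233} \left(-19\right) = - \frac{25631}{233} \approx -110.0$)
$Q = 365376$
$s{\left(M \right)} = - \frac{95}{119} + \frac{M}{78}$ ($s{\left(M \right)} = M \frac{1}{78} + 190 \left(- \frac{1}{238}\right) = \frac{M}{78} - \frac{95}{119} = - \frac{95}{119} + \frac{M}{78}$)
$\frac{\left(F + Q\right) \frac{1}{400395 + s{\left(56 \right)}}}{836470} = \frac{\left(- \frac{25631}{233} + 365376\right) \frac{1}{400395 + \left(- \frac{95}{119} + \frac{1}{78} \cdot 56\right)}}{836470} = \frac{85106977}{233 \left(400395 + \left(- \frac{95}{119} + \frac{28}{39}\right)\right)} \frac{1}{836470} = \frac{85106977}{233 \left(400395 - \frac{373}{4641}\right)} \frac{1}{836470} = \frac{85106977}{233 \cdot \frac{1858232822}{4641}} \cdot \frac{1}{836470} = \frac{85106977}{233} \cdot \frac{4641}{1858232822} \cdot \frac{1}{836470} = \frac{394981480257}{432968247526} \cdot \frac{1}{836470} = \frac{394981480257}{362164950008073220}$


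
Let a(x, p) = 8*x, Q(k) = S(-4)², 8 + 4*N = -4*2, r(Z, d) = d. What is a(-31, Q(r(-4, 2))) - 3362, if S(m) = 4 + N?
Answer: -3610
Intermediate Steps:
N = -4 (N = -2 + (-4*2)/4 = -2 + (¼)*(-8) = -2 - 2 = -4)
S(m) = 0 (S(m) = 4 - 4 = 0)
Q(k) = 0 (Q(k) = 0² = 0)
a(-31, Q(r(-4, 2))) - 3362 = 8*(-31) - 3362 = -248 - 3362 = -3610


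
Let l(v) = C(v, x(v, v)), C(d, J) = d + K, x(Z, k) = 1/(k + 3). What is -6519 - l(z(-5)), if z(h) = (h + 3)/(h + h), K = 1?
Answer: -32601/5 ≈ -6520.2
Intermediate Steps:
z(h) = (3 + h)/(2*h) (z(h) = (3 + h)/((2*h)) = (3 + h)*(1/(2*h)) = (3 + h)/(2*h))
x(Z, k) = 1/(3 + k)
C(d, J) = 1 + d (C(d, J) = d + 1 = 1 + d)
l(v) = 1 + v
-6519 - l(z(-5)) = -6519 - (1 + (½)*(3 - 5)/(-5)) = -6519 - (1 + (½)*(-⅕)*(-2)) = -6519 - (1 + ⅕) = -6519 - 1*6/5 = -6519 - 6/5 = -32601/5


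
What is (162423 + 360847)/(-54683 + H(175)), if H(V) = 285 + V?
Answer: -523270/54223 ≈ -9.6503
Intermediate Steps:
(162423 + 360847)/(-54683 + H(175)) = (162423 + 360847)/(-54683 + (285 + 175)) = 523270/(-54683 + 460) = 523270/(-54223) = 523270*(-1/54223) = -523270/54223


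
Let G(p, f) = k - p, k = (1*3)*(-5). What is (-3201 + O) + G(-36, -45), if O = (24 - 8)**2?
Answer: -2924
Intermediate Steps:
O = 256 (O = 16**2 = 256)
k = -15 (k = 3*(-5) = -15)
G(p, f) = -15 - p
(-3201 + O) + G(-36, -45) = (-3201 + 256) + (-15 - 1*(-36)) = -2945 + (-15 + 36) = -2945 + 21 = -2924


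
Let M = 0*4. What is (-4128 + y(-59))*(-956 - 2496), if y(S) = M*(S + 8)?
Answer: 14249856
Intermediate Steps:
M = 0
y(S) = 0 (y(S) = 0*(S + 8) = 0*(8 + S) = 0)
(-4128 + y(-59))*(-956 - 2496) = (-4128 + 0)*(-956 - 2496) = -4128*(-3452) = 14249856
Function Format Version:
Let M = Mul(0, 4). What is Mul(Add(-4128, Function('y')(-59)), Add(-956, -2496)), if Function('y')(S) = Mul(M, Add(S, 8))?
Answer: 14249856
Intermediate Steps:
M = 0
Function('y')(S) = 0 (Function('y')(S) = Mul(0, Add(S, 8)) = Mul(0, Add(8, S)) = 0)
Mul(Add(-4128, Function('y')(-59)), Add(-956, -2496)) = Mul(Add(-4128, 0), Add(-956, -2496)) = Mul(-4128, -3452) = 14249856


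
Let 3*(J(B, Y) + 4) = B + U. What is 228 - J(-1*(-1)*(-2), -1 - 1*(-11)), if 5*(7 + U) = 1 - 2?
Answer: 3526/15 ≈ 235.07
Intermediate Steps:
U = -36/5 (U = -7 + (1 - 2)/5 = -7 + (⅕)*(-1) = -7 - ⅕ = -36/5 ≈ -7.2000)
J(B, Y) = -32/5 + B/3 (J(B, Y) = -4 + (B - 36/5)/3 = -4 + (-36/5 + B)/3 = -4 + (-12/5 + B/3) = -32/5 + B/3)
228 - J(-1*(-1)*(-2), -1 - 1*(-11)) = 228 - (-32/5 + (-1*(-1)*(-2))/3) = 228 - (-32/5 + (1*(-2))/3) = 228 - (-32/5 + (⅓)*(-2)) = 228 - (-32/5 - ⅔) = 228 - 1*(-106/15) = 228 + 106/15 = 3526/15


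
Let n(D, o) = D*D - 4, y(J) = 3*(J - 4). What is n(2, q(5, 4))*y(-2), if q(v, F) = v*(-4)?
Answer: 0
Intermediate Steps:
q(v, F) = -4*v
y(J) = -12 + 3*J (y(J) = 3*(-4 + J) = -12 + 3*J)
n(D, o) = -4 + D**2 (n(D, o) = D**2 - 4 = -4 + D**2)
n(2, q(5, 4))*y(-2) = (-4 + 2**2)*(-12 + 3*(-2)) = (-4 + 4)*(-12 - 6) = 0*(-18) = 0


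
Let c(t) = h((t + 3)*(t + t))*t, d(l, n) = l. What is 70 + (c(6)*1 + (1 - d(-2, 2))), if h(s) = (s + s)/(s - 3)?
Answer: 2987/35 ≈ 85.343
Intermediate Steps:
h(s) = 2*s/(-3 + s) (h(s) = (2*s)/(-3 + s) = 2*s/(-3 + s))
c(t) = 4*t**2*(3 + t)/(-3 + 2*t*(3 + t)) (c(t) = (2*((t + 3)*(t + t))/(-3 + (t + 3)*(t + t)))*t = (2*((3 + t)*(2*t))/(-3 + (3 + t)*(2*t)))*t = (2*(2*t*(3 + t))/(-3 + 2*t*(3 + t)))*t = (4*t*(3 + t)/(-3 + 2*t*(3 + t)))*t = 4*t**2*(3 + t)/(-3 + 2*t*(3 + t)))
70 + (c(6)*1 + (1 - d(-2, 2))) = 70 + ((4*6**2*(3 + 6)/(-3 + 2*6*(3 + 6)))*1 + (1 - 1*(-2))) = 70 + ((4*36*9/(-3 + 2*6*9))*1 + (1 + 2)) = 70 + ((4*36*9/(-3 + 108))*1 + 3) = 70 + ((4*36*9/105)*1 + 3) = 70 + ((4*36*(1/105)*9)*1 + 3) = 70 + ((432/35)*1 + 3) = 70 + (432/35 + 3) = 70 + 537/35 = 2987/35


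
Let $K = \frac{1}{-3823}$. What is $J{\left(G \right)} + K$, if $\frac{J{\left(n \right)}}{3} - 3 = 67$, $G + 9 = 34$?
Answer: $\frac{802829}{3823} \approx 210.0$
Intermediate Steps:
$G = 25$ ($G = -9 + 34 = 25$)
$J{\left(n \right)} = 210$ ($J{\left(n \right)} = 9 + 3 \cdot 67 = 9 + 201 = 210$)
$K = - \frac{1}{3823} \approx -0.00026157$
$J{\left(G \right)} + K = 210 - \frac{1}{3823} = \frac{802829}{3823}$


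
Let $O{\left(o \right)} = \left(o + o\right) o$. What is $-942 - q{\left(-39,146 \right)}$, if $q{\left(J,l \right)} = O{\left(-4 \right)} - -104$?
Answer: $-1078$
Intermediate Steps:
$O{\left(o \right)} = 2 o^{2}$ ($O{\left(o \right)} = 2 o o = 2 o^{2}$)
$q{\left(J,l \right)} = 136$ ($q{\left(J,l \right)} = 2 \left(-4\right)^{2} - -104 = 2 \cdot 16 + 104 = 32 + 104 = 136$)
$-942 - q{\left(-39,146 \right)} = -942 - 136 = -1078$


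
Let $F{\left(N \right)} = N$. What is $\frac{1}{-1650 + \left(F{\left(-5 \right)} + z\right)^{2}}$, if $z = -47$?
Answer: $\frac{1}{1054} \approx 0.00094877$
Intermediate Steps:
$\frac{1}{-1650 + \left(F{\left(-5 \right)} + z\right)^{2}} = \frac{1}{-1650 + \left(-5 - 47\right)^{2}} = \frac{1}{-1650 + \left(-52\right)^{2}} = \frac{1}{-1650 + 2704} = \frac{1}{1054}$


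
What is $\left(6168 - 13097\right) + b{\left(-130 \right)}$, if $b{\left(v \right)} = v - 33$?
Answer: $-7092$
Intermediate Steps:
$b{\left(v \right)} = -33 + v$
$\left(6168 - 13097\right) + b{\left(-130 \right)} = \left(6168 - 13097\right) - 163 = -6929 - 163 = -7092$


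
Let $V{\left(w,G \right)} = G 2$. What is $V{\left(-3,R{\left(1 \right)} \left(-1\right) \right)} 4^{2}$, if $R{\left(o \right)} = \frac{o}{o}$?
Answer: $-32$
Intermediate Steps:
$R{\left(o \right)} = 1$
$V{\left(w,G \right)} = 2 G$
$V{\left(-3,R{\left(1 \right)} \left(-1\right) \right)} 4^{2} = 2 \cdot 1 \left(-1\right) 4^{2} = 2 \left(-1\right) 16 = \left(-2\right) 16 = -32$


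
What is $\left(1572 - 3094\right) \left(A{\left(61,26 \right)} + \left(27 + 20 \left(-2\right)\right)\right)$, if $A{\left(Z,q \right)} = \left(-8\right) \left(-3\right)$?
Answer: $-16742$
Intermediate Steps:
$A{\left(Z,q \right)} = 24$
$\left(1572 - 3094\right) \left(A{\left(61,26 \right)} + \left(27 + 20 \left(-2\right)\right)\right) = \left(1572 - 3094\right) \left(24 + \left(27 + 20 \left(-2\right)\right)\right) = - 1522 \left(24 + \left(27 - 40\right)\right) = - 1522 \left(24 - 13\right) = \left(-1522\right) 11 = -16742$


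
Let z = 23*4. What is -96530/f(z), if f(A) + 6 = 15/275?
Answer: 5309150/327 ≈ 16236.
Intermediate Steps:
z = 92
f(A) = -327/55 (f(A) = -6 + 15/275 = -6 + 15*(1/275) = -6 + 3/55 = -327/55)
-96530/f(z) = -96530/(-327/55) = -96530*(-55/327) = 5309150/327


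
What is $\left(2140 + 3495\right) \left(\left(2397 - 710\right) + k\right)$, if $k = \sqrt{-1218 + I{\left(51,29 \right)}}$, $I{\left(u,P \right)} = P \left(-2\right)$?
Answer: $9506245 + 11270 i \sqrt{319} \approx 9.5062 \cdot 10^{6} + 2.0129 \cdot 10^{5} i$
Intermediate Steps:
$I{\left(u,P \right)} = - 2 P$
$k = 2 i \sqrt{319}$ ($k = \sqrt{-1218 - 58} = \sqrt{-1276} = 2 i \sqrt{319} \approx 35.721 i$)
$\left(2140 + 3495\right) \left(\left(2397 - 710\right) + k\right) = \left(2140 + 3495\right) \left(\left(2397 - 710\right) + 2 i \sqrt{319}\right) = 5635 \left(\left(2397 - 710\right) + 2 i \sqrt{319}\right) = 5635 \left(1687 + 2 i \sqrt{319}\right) = 9506245 + 11270 i \sqrt{319}$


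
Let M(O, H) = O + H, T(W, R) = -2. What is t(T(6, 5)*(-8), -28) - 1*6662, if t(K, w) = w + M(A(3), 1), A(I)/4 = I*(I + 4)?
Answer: -6605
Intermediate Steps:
A(I) = 4*I*(4 + I) (A(I) = 4*(I*(I + 4)) = 4*(I*(4 + I)) = 4*I*(4 + I))
M(O, H) = H + O
t(K, w) = 85 + w (t(K, w) = w + (1 + 4*3*(4 + 3)) = w + (1 + 4*3*7) = w + (1 + 84) = w + 85 = 85 + w)
t(T(6, 5)*(-8), -28) - 1*6662 = (85 - 28) - 1*6662 = 57 - 6662 = -6605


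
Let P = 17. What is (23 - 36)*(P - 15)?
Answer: -26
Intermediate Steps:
(23 - 36)*(P - 15) = (23 - 36)*(17 - 15) = -13*2 = -26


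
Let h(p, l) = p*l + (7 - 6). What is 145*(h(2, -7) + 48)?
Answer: 5075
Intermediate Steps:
h(p, l) = 1 + l*p (h(p, l) = l*p + 1 = 1 + l*p)
145*(h(2, -7) + 48) = 145*((1 - 7*2) + 48) = 145*((1 - 14) + 48) = 145*(-13 + 48) = 145*35 = 5075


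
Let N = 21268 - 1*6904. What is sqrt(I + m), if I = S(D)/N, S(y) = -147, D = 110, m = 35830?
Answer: sqrt(465646547)/114 ≈ 189.29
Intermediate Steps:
N = 14364 (N = 21268 - 6904 = 14364)
I = -7/684 (I = -147/14364 = -147*1/14364 = -7/684 ≈ -0.010234)
sqrt(I + m) = sqrt(-7/684 + 35830) = sqrt(24507713/684) = sqrt(465646547)/114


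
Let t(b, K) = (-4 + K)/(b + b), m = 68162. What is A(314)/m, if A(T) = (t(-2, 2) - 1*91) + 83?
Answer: -15/136324 ≈ -0.00011003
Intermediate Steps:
t(b, K) = (-4 + K)/(2*b) (t(b, K) = (-4 + K)/((2*b)) = (-4 + K)*(1/(2*b)) = (-4 + K)/(2*b))
A(T) = -15/2 (A(T) = ((1/2)*(-4 + 2)/(-2) - 1*91) + 83 = ((1/2)*(-1/2)*(-2) - 91) + 83 = (1/2 - 91) + 83 = -181/2 + 83 = -15/2)
A(314)/m = -15/2/68162 = -15/2*1/68162 = -15/136324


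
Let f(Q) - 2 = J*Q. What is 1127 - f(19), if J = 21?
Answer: 726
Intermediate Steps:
f(Q) = 2 + 21*Q
1127 - f(19) = 1127 - (2 + 21*19) = 1127 - (2 + 399) = 1127 - 1*401 = 1127 - 401 = 726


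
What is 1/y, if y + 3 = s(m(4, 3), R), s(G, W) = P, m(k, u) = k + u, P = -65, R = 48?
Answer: -1/68 ≈ -0.014706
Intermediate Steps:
s(G, W) = -65
y = -68 (y = -3 - 65 = -68)
1/y = 1/(-68) = -1/68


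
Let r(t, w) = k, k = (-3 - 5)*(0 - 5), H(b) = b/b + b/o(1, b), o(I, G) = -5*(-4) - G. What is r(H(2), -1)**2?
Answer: 1600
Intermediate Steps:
o(I, G) = 20 - G
H(b) = 1 + b/(20 - b) (H(b) = b/b + b/(20 - b) = 1 + b/(20 - b))
k = 40 (k = -8*(-5) = 40)
r(t, w) = 40
r(H(2), -1)**2 = 40**2 = 1600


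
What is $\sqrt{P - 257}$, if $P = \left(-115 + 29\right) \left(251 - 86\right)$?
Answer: $i \sqrt{14447} \approx 120.2 i$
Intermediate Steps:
$P = -14190$ ($P = \left(-86\right) 165 = -14190$)
$\sqrt{P - 257} = \sqrt{-14190 - 257} = \sqrt{-14447} = i \sqrt{14447}$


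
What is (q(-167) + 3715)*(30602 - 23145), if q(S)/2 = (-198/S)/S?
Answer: 772599181223/27889 ≈ 2.7703e+7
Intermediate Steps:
q(S) = -396/S**2 (q(S) = 2*((-198/S)/S) = 2*(-198/S**2) = -396/S**2)
(q(-167) + 3715)*(30602 - 23145) = (-396/(-167)**2 + 3715)*(30602 - 23145) = (-396*1/27889 + 3715)*7457 = (-396/27889 + 3715)*7457 = (103607239/27889)*7457 = 772599181223/27889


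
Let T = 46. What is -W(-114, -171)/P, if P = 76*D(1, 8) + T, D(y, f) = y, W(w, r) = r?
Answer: 171/122 ≈ 1.4016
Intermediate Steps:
P = 122 (P = 76*1 + 46 = 76 + 46 = 122)
-W(-114, -171)/P = -(-171)/122 = -1*(-171/122) = 171/122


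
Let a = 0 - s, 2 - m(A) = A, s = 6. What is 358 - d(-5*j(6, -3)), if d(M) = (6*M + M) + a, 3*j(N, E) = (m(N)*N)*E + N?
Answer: 1274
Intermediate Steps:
m(A) = 2 - A
j(N, E) = N/3 + E*N*(2 - N)/3 (j(N, E) = (((2 - N)*N)*E + N)/3 = ((N*(2 - N))*E + N)/3 = (E*N*(2 - N) + N)/3 = (N + E*N*(2 - N))/3 = N/3 + E*N*(2 - N)/3)
a = -6 (a = 0 - 1*6 = 0 - 6 = -6)
d(M) = -6 + 7*M (d(M) = (6*M + M) - 6 = 7*M - 6 = -6 + 7*M)
358 - d(-5*j(6, -3)) = 358 - (-6 + 7*(-(-5)*6*(-1 - 3*(-2 + 6))/3)) = 358 - (-6 + 7*(-(-5)*6*(-1 - 3*4)/3)) = 358 - (-6 + 7*(-(-5)*6*(-1 - 12)/3)) = 358 - (-6 + 7*(-(-5)*6*(-13)/3)) = 358 - (-6 + 7*(-5*26)) = 358 - (-6 + 7*(-130)) = 358 - (-6 - 910) = 358 - 1*(-916) = 358 + 916 = 1274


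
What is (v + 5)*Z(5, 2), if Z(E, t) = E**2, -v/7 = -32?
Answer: 5725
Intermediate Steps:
v = 224 (v = -7*(-32) = 224)
(v + 5)*Z(5, 2) = (224 + 5)*5**2 = 229*25 = 5725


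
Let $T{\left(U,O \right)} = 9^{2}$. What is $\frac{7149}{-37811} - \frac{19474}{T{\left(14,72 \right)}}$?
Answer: $- \frac{736910483}{3062691} \approx -240.61$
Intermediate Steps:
$T{\left(U,O \right)} = 81$
$\frac{7149}{-37811} - \frac{19474}{T{\left(14,72 \right)}} = \frac{7149}{-37811} - \frac{19474}{81} = 7149 \left(- \frac{1}{37811}\right) - \frac{19474}{81} = - \frac{7149}{37811} - \frac{19474}{81} = - \frac{736910483}{3062691}$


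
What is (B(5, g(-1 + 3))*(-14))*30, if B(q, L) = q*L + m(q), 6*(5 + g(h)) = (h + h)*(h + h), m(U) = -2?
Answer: 5740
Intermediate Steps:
g(h) = -5 + 2*h²/3 (g(h) = -5 + ((h + h)*(h + h))/6 = -5 + ((2*h)*(2*h))/6 = -5 + (4*h²)/6 = -5 + 2*h²/3)
B(q, L) = -2 + L*q (B(q, L) = q*L - 2 = L*q - 2 = -2 + L*q)
(B(5, g(-1 + 3))*(-14))*30 = ((-2 + (-5 + 2*(-1 + 3)²/3)*5)*(-14))*30 = ((-2 + (-5 + (⅔)*2²)*5)*(-14))*30 = ((-2 + (-5 + (⅔)*4)*5)*(-14))*30 = ((-2 + (-5 + 8/3)*5)*(-14))*30 = ((-2 - 7/3*5)*(-14))*30 = ((-2 - 35/3)*(-14))*30 = -41/3*(-14)*30 = (574/3)*30 = 5740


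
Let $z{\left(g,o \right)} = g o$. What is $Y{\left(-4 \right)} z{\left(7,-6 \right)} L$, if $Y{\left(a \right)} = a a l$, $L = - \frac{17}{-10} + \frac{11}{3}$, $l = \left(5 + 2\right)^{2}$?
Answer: $- \frac{883568}{5} \approx -1.7671 \cdot 10^{5}$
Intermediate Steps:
$l = 49$ ($l = 7^{2} = 49$)
$L = \frac{161}{30}$ ($L = \left(-17\right) \left(- \frac{1}{10}\right) + 11 \cdot \frac{1}{3} = \frac{17}{10} + \frac{11}{3} = \frac{161}{30} \approx 5.3667$)
$Y{\left(a \right)} = 49 a^{2}$ ($Y{\left(a \right)} = a a 49 = a^{2} \cdot 49 = 49 a^{2}$)
$Y{\left(-4 \right)} z{\left(7,-6 \right)} L = 49 \left(-4\right)^{2} \cdot 7 \left(-6\right) \frac{161}{30} = 49 \cdot 16 \left(-42\right) \frac{161}{30} = 784 \left(-42\right) \frac{161}{30} = \left(-32928\right) \frac{161}{30} = - \frac{883568}{5}$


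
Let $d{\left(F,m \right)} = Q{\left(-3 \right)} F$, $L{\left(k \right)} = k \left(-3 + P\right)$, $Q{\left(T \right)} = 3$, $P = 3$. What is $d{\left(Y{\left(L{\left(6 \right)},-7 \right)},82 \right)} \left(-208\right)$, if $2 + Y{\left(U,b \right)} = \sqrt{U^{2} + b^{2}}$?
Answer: $-3120$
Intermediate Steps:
$L{\left(k \right)} = 0$ ($L{\left(k \right)} = k \left(-3 + 3\right) = k 0 = 0$)
$Y{\left(U,b \right)} = -2 + \sqrt{U^{2} + b^{2}}$
$d{\left(F,m \right)} = 3 F$
$d{\left(Y{\left(L{\left(6 \right)},-7 \right)},82 \right)} \left(-208\right) = 3 \left(-2 + \sqrt{0^{2} + \left(-7\right)^{2}}\right) \left(-208\right) = 3 \left(-2 + \sqrt{0 + 49}\right) \left(-208\right) = 3 \left(-2 + \sqrt{49}\right) \left(-208\right) = 3 \left(-2 + 7\right) \left(-208\right) = 3 \cdot 5 \left(-208\right) = 15 \left(-208\right) = -3120$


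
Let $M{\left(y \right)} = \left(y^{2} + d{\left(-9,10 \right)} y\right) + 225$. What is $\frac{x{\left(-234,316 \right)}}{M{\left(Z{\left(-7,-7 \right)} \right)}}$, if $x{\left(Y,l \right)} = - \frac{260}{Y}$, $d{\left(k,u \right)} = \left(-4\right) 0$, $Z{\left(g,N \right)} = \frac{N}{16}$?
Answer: $\frac{2560}{518841} \approx 0.0049341$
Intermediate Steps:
$Z{\left(g,N \right)} = \frac{N}{16}$ ($Z{\left(g,N \right)} = N \frac{1}{16} = \frac{N}{16}$)
$d{\left(k,u \right)} = 0$
$M{\left(y \right)} = 225 + y^{2}$ ($M{\left(y \right)} = \left(y^{2} + 0 y\right) + 225 = \left(y^{2} + 0\right) + 225 = y^{2} + 225 = 225 + y^{2}$)
$\frac{x{\left(-234,316 \right)}}{M{\left(Z{\left(-7,-7 \right)} \right)}} = \frac{\left(-260\right) \frac{1}{-234}}{225 + \left(\frac{1}{16} \left(-7\right)\right)^{2}} = \frac{\left(-260\right) \left(- \frac{1}{234}\right)}{225 + \left(- \frac{7}{16}\right)^{2}} = \frac{10}{9 \left(225 + \frac{49}{256}\right)} = \frac{10}{9 \cdot \frac{57649}{256}} = \frac{10}{9} \cdot \frac{256}{57649} = \frac{2560}{518841}$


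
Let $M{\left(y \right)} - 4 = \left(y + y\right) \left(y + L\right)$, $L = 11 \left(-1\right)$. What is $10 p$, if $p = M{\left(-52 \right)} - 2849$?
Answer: $37070$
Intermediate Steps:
$L = -11$
$M{\left(y \right)} = 4 + 2 y \left(-11 + y\right)$ ($M{\left(y \right)} = 4 + \left(y + y\right) \left(y - 11\right) = 4 + 2 y \left(-11 + y\right)$)
$p = 3707$ ($p = \left(4 - -1144 + 2 \left(-52\right)^{2}\right) - 2849 = \left(4 + 1144 + 2 \cdot 2704\right) - 2849 = \left(4 + 1144 + 5408\right) - 2849 = 6556 - 2849 = 3707$)
$10 p = 10 \cdot 3707 = 37070$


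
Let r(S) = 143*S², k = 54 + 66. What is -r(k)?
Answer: -2059200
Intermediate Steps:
k = 120
-r(k) = -143*120² = -143*14400 = -1*2059200 = -2059200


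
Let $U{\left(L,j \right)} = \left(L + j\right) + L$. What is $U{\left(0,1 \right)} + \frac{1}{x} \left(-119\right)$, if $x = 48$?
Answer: $- \frac{71}{48} \approx -1.4792$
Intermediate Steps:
$U{\left(L,j \right)} = j + 2 L$
$U{\left(0,1 \right)} + \frac{1}{x} \left(-119\right) = \left(1 + 2 \cdot 0\right) + \frac{1}{48} \left(-119\right) = \left(1 + 0\right) + \frac{1}{48} \left(-119\right) = 1 - \frac{119}{48} = - \frac{71}{48}$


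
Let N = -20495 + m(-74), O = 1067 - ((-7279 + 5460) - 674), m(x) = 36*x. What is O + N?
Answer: -19599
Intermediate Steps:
O = 3560 (O = 1067 - (-1819 - 674) = 1067 - 1*(-2493) = 1067 + 2493 = 3560)
N = -23159 (N = -20495 + 36*(-74) = -20495 - 2664 = -23159)
O + N = 3560 - 23159 = -19599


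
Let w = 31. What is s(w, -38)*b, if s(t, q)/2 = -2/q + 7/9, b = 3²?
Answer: 284/19 ≈ 14.947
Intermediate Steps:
b = 9
s(t, q) = 14/9 - 4/q (s(t, q) = 2*(-2/q + 7/9) = 2*(7/9 - 2/q) = 14/9 - 4/q)
s(w, -38)*b = (14/9 - 4/(-38))*9 = (14/9 - 4*(-1/38))*9 = (14/9 + 2/19)*9 = (284/171)*9 = 284/19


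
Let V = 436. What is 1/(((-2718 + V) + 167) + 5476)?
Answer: 1/3361 ≈ 0.00029753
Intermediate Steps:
1/(((-2718 + V) + 167) + 5476) = 1/(((-2718 + 436) + 167) + 5476) = 1/((-2282 + 167) + 5476) = 1/(-2115 + 5476) = 1/3361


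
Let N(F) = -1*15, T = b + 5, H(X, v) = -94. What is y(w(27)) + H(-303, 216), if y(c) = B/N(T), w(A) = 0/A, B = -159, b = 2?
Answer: -417/5 ≈ -83.400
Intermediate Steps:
w(A) = 0
T = 7 (T = 2 + 5 = 7)
N(F) = -15
y(c) = 53/5 (y(c) = -159/(-15) = -159*(-1/15) = 53/5)
y(w(27)) + H(-303, 216) = 53/5 - 94 = -417/5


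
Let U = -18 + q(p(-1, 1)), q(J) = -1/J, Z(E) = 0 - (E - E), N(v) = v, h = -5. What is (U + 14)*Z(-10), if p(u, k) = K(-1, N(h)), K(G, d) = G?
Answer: 0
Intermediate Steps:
Z(E) = 0 (Z(E) = 0 - 1*0 = 0 + 0 = 0)
p(u, k) = -1
U = -17 (U = -18 - 1/(-1) = -18 - 1*(-1) = -18 + 1 = -17)
(U + 14)*Z(-10) = (-17 + 14)*0 = -3*0 = 0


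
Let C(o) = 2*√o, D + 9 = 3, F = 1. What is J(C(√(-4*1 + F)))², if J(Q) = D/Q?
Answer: -3*I*√3 ≈ -5.1962*I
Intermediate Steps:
D = -6 (D = -9 + 3 = -6)
J(Q) = -6/Q
J(C(√(-4*1 + F)))² = (-6*1/(2*(-4*1 + 1)^(¼)))² = (-6*1/(2*(-4 + 1)^(¼)))² = (-6*(-(-3)^(¾)/6))² = (-6*(-3^(¾)*I^(3/2)/6))² = (-(-1)*3^(¾)*I^(3/2))² = (3^(¾)*I^(3/2))² = -3*I*√3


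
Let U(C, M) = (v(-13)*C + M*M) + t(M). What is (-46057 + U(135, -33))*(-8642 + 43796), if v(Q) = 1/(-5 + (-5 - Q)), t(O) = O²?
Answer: -1540940436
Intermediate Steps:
v(Q) = 1/(-10 - Q)
U(C, M) = 2*M² + C/3 (U(C, M) = ((-1/(10 - 13))*C + M*M) + M² = ((-1/(-3))*C + M²) + M² = ((-1*(-⅓))*C + M²) + M² = (C/3 + M²) + M² = (M² + C/3) + M² = 2*M² + C/3)
(-46057 + U(135, -33))*(-8642 + 43796) = (-46057 + (2*(-33)² + (⅓)*135))*(-8642 + 43796) = (-46057 + (2*1089 + 45))*35154 = (-46057 + (2178 + 45))*35154 = (-46057 + 2223)*35154 = -43834*35154 = -1540940436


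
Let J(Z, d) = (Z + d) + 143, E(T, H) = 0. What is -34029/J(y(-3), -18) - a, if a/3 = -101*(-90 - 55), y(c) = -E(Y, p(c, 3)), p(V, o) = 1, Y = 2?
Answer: -5525904/125 ≈ -44207.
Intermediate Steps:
y(c) = 0 (y(c) = -1*0 = 0)
J(Z, d) = 143 + Z + d
a = 43935 (a = 3*(-101*(-90 - 55)) = 3*(-101*(-145)) = 3*14645 = 43935)
-34029/J(y(-3), -18) - a = -34029/(143 + 0 - 18) - 1*43935 = -34029/125 - 43935 = -5525904/125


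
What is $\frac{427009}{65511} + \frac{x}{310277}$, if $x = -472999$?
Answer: $\frac{101504434004}{20326556547} \approx 4.9937$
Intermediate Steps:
$\frac{427009}{65511} + \frac{x}{310277} = \frac{427009}{65511} - \frac{472999}{310277} = \frac{101504434004}{20326556547}$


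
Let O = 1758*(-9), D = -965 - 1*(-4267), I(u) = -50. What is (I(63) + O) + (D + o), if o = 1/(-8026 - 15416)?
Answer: -294665941/23442 ≈ -12570.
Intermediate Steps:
D = 3302 (D = -965 + 4267 = 3302)
o = -1/23442 (o = 1/(-23442) = -1/23442 ≈ -4.2658e-5)
O = -15822
(I(63) + O) + (D + o) = (-50 - 15822) + (3302 - 1/23442) = -15872 + 77405483/23442 = -294665941/23442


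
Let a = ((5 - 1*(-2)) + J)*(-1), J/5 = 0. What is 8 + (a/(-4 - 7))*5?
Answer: 123/11 ≈ 11.182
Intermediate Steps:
J = 0 (J = 5*0 = 0)
a = -7 (a = ((5 - 1*(-2)) + 0)*(-1) = ((5 + 2) + 0)*(-1) = (7 + 0)*(-1) = 7*(-1) = -7)
8 + (a/(-4 - 7))*5 = 8 - 7/(-4 - 7)*5 = 8 - 7/(-11)*5 = 8 - 7*(-1/11)*5 = 8 + (7/11)*5 = 8 + 35/11 = 123/11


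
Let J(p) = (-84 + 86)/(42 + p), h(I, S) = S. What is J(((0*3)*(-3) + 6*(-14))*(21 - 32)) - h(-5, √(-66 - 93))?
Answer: 1/483 - I*√159 ≈ 0.0020704 - 12.61*I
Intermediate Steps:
J(p) = 2/(42 + p)
J(((0*3)*(-3) + 6*(-14))*(21 - 32)) - h(-5, √(-66 - 93)) = 2/(42 + ((0*3)*(-3) + 6*(-14))*(21 - 32)) - √(-66 - 93) = 2/(42 + (0*(-3) - 84)*(-11)) - √(-159) = 2/(42 + (0 - 84)*(-11)) - I*√159 = 2/(42 - 84*(-11)) - I*√159 = 2/(42 + 924) - I*√159 = 2/966 - I*√159 = 2*(1/966) - I*√159 = 1/483 - I*√159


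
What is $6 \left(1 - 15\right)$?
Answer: $-84$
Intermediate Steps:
$6 \left(1 - 15\right) = 6 \left(-14\right) = -84$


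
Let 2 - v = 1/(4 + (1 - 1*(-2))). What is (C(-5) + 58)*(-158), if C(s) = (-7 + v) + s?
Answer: -52930/7 ≈ -7561.4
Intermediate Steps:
v = 13/7 (v = 2 - 1/(4 + (1 - 1*(-2))) = 2 - 1/(4 + (1 + 2)) = 2 - 1/(4 + 3) = 2 - 1/7 = 13/7 ≈ 1.8571)
C(s) = -36/7 + s (C(s) = (-7 + 13/7) + s = -36/7 + s)
(C(-5) + 58)*(-158) = ((-36/7 - 5) + 58)*(-158) = (-71/7 + 58)*(-158) = (335/7)*(-158) = -52930/7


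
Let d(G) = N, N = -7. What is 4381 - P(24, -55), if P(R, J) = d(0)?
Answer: 4388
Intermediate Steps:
d(G) = -7
P(R, J) = -7
4381 - P(24, -55) = 4381 - 1*(-7) = 4381 + 7 = 4388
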